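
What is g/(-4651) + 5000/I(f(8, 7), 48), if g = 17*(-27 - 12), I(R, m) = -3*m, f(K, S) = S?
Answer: -2894941/83718 ≈ -34.580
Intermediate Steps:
g = -663 (g = 17*(-39) = -663)
g/(-4651) + 5000/I(f(8, 7), 48) = -663/(-4651) + 5000/((-3*48)) = -663*(-1/4651) + 5000/(-144) = 663/4651 + 5000*(-1/144) = 663/4651 - 625/18 = -2894941/83718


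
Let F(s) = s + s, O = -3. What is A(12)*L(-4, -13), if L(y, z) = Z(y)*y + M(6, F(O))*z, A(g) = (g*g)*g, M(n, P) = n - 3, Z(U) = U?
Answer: -39744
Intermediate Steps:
F(s) = 2*s
M(n, P) = -3 + n
A(g) = g³ (A(g) = g²*g = g³)
L(y, z) = y² + 3*z (L(y, z) = y*y + (-3 + 6)*z = y² + 3*z)
A(12)*L(-4, -13) = 12³*((-4)² + 3*(-13)) = 1728*(16 - 39) = 1728*(-23) = -39744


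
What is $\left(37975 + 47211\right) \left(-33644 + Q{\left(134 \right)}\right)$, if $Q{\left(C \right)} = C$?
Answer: $-2854582860$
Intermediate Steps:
$\left(37975 + 47211\right) \left(-33644 + Q{\left(134 \right)}\right) = \left(37975 + 47211\right) \left(-33644 + 134\right) = 85186 \left(-33510\right) = -2854582860$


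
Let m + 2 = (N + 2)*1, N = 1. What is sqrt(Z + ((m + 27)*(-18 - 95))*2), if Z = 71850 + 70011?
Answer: sqrt(135533) ≈ 368.15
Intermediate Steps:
Z = 141861
m = 1 (m = -2 + (1 + 2)*1 = -2 + 3*1 = -2 + 3 = 1)
sqrt(Z + ((m + 27)*(-18 - 95))*2) = sqrt(141861 + ((1 + 27)*(-18 - 95))*2) = sqrt(141861 + (28*(-113))*2) = sqrt(141861 - 3164*2) = sqrt(141861 - 6328) = sqrt(135533)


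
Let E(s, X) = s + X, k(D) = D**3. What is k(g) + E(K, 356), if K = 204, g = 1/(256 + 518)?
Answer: 259663501441/463684824 ≈ 560.00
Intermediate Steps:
g = 1/774 ≈ 0.0012920
E(s, X) = X + s
k(g) + E(K, 356) = (1/774)**3 + (356 + 204) = 1/463684824 + 560 = 259663501441/463684824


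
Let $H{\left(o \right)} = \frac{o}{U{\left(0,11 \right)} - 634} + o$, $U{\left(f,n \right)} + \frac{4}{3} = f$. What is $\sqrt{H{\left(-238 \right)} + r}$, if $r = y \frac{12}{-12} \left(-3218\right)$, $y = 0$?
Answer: $\frac{i \sqrt{215813521}}{953} \approx 15.415 i$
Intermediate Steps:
$U{\left(f,n \right)} = - \frac{4}{3} + f$
$H{\left(o \right)} = \frac{1903 o}{1906}$ ($H{\left(o \right)} = \frac{o}{\left(- \frac{4}{3} + 0\right) - 634} + o = \frac{o}{- \frac{4}{3} - 634} + o = \frac{o}{- \frac{1906}{3}} + o = - \frac{3 o}{1906} + o = \frac{1903 o}{1906}$)
$r = 0$ ($r = 0 \frac{12}{-12} \left(-3218\right) = 0 \cdot 12 \left(- \frac{1}{12}\right) \left(-3218\right) = 0 \left(-1\right) \left(-3218\right) = 0 \left(-3218\right) = 0$)
$\sqrt{H{\left(-238 \right)} + r} = \sqrt{\frac{1903}{1906} \left(-238\right) + 0} = \sqrt{- \frac{226457}{953} + 0} = \sqrt{- \frac{226457}{953}} = \frac{i \sqrt{215813521}}{953}$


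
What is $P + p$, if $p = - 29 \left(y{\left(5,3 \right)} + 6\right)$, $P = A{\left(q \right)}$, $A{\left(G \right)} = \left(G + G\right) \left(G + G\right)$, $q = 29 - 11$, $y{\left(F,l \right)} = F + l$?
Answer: $890$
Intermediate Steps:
$q = 18$ ($q = 29 - 11 = 18$)
$A{\left(G \right)} = 4 G^{2}$ ($A{\left(G \right)} = 2 G 2 G = 4 G^{2}$)
$P = 1296$ ($P = 4 \cdot 18^{2} = 4 \cdot 324 = 1296$)
$p = -406$ ($p = - 29 \left(\left(5 + 3\right) + 6\right) = - 29 \left(8 + 6\right) = \left(-29\right) 14 = -406$)
$P + p = 1296 - 406 = 890$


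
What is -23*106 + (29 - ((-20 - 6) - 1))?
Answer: -2382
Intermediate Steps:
-23*106 + (29 - ((-20 - 6) - 1)) = -2438 + (29 - (-26 - 1)) = -2438 + (29 - 1*(-27)) = -2438 + (29 + 27) = -2438 + 56 = -2382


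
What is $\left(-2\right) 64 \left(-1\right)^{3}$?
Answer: $128$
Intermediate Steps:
$\left(-2\right) 64 \left(-1\right)^{3} = \left(-128\right) \left(-1\right) = 128$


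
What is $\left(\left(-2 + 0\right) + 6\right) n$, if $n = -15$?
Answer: $-60$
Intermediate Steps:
$\left(\left(-2 + 0\right) + 6\right) n = \left(\left(-2 + 0\right) + 6\right) \left(-15\right) = \left(-2 + 6\right) \left(-15\right) = 4 \left(-15\right) = -60$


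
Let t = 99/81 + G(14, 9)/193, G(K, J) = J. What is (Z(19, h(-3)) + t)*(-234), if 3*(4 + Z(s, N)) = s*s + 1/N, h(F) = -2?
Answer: -5303623/193 ≈ -27480.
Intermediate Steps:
Z(s, N) = -4 + 1/(3*N) + s**2/3 (Z(s, N) = -4 + (s*s + 1/N)/3 = -4 + (s**2 + 1/N)/3 = -4 + (1/N + s**2)/3 = -4 + (1/(3*N) + s**2/3) = -4 + 1/(3*N) + s**2/3)
t = 2204/1737 (t = 99/81 + 9/193 = 99*(1/81) + 9*(1/193) = 11/9 + 9/193 = 2204/1737 ≈ 1.2689)
(Z(19, h(-3)) + t)*(-234) = ((1/3)*(1 - 2*(-12 + 19**2))/(-2) + 2204/1737)*(-234) = ((1/3)*(-1/2)*(1 - 2*(-12 + 361)) + 2204/1737)*(-234) = ((1/3)*(-1/2)*(1 - 2*349) + 2204/1737)*(-234) = ((1/3)*(-1/2)*(1 - 698) + 2204/1737)*(-234) = ((1/3)*(-1/2)*(-697) + 2204/1737)*(-234) = (697/6 + 2204/1737)*(-234) = (407971/3474)*(-234) = -5303623/193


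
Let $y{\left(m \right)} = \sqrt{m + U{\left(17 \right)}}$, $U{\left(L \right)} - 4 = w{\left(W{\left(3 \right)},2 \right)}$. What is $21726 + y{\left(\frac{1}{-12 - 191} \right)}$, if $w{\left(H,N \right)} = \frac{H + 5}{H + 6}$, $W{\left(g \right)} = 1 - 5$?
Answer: $21726 + \frac{5 \sqrt{29638}}{406} \approx 21728.0$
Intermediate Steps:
$W{\left(g \right)} = -4$
$w{\left(H,N \right)} = \frac{5 + H}{6 + H}$
$U{\left(L \right)} = \frac{9}{2}$ ($U{\left(L \right)} = 4 + \frac{5 - 4}{6 - 4} = 4 + \frac{1}{2} \cdot 1 = 4 + \frac{1}{2} = \frac{9}{2}$)
$y{\left(m \right)} = \sqrt{\frac{9}{2} + m}$ ($y{\left(m \right)} = \sqrt{m + \frac{9}{2}} = \sqrt{\frac{9}{2} + m}$)
$21726 + y{\left(\frac{1}{-12 - 191} \right)} = 21726 + \frac{\sqrt{18 + \frac{4}{-12 - 191}}}{2} = 21726 + \frac{\sqrt{18 + \frac{4}{-203}}}{2} = 21726 + \frac{\sqrt{18 + 4 \left(- \frac{1}{203}\right)}}{2} = 21726 + \frac{\sqrt{18 - \frac{4}{203}}}{2} = 21726 + \frac{\sqrt{\frac{3650}{203}}}{2} = 21726 + \frac{\frac{5}{203} \sqrt{29638}}{2} = 21726 + \frac{5 \sqrt{29638}}{406}$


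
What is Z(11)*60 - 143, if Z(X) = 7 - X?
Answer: -383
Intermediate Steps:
Z(11)*60 - 143 = (7 - 1*11)*60 - 143 = (7 - 11)*60 - 143 = -4*60 - 143 = -240 - 143 = -383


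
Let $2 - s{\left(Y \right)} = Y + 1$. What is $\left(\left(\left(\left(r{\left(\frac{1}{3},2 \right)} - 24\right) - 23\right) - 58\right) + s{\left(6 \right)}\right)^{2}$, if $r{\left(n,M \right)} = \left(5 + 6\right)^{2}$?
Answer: $121$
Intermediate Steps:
$r{\left(n,M \right)} = 121$ ($r{\left(n,M \right)} = 11^{2} = 121$)
$s{\left(Y \right)} = 1 - Y$ ($s{\left(Y \right)} = 2 - \left(Y + 1\right) = 2 - \left(1 + Y\right) = 1 - Y$)
$\left(\left(\left(\left(r{\left(\frac{1}{3},2 \right)} - 24\right) - 23\right) - 58\right) + s{\left(6 \right)}\right)^{2} = \left(\left(\left(\left(121 - 24\right) - 23\right) - 58\right) + \left(1 - 6\right)\right)^{2} = \left(\left(\left(97 - 23\right) - 58\right) + \left(1 - 6\right)\right)^{2} = \left(\left(74 - 58\right) - 5\right)^{2} = \left(16 - 5\right)^{2} = 11^{2} = 121$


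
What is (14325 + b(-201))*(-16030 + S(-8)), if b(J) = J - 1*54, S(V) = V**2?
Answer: -224641620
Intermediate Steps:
b(J) = -54 + J (b(J) = J - 54 = -54 + J)
(14325 + b(-201))*(-16030 + S(-8)) = (14325 + (-54 - 201))*(-16030 + (-8)**2) = (14325 - 255)*(-16030 + 64) = 14070*(-15966) = -224641620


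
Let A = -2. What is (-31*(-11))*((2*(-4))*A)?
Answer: 5456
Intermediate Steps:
(-31*(-11))*((2*(-4))*A) = (-31*(-11))*((2*(-4))*(-2)) = 341*(-8*(-2)) = 341*16 = 5456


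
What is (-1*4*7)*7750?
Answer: -217000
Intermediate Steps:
(-1*4*7)*7750 = -4*7*7750 = -28*7750 = -217000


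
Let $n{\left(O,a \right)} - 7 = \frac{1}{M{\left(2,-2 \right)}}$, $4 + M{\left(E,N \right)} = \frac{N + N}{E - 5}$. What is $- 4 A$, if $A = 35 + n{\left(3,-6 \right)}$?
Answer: $- \frac{333}{2} \approx -166.5$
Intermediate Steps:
$M{\left(E,N \right)} = -4 + \frac{2 N}{-5 + E}$ ($M{\left(E,N \right)} = -4 + \frac{N + N}{E - 5} = -4 + \frac{2 N}{-5 + E}$)
$n{\left(O,a \right)} = \frac{53}{8}$ ($n{\left(O,a \right)} = 7 + \frac{1}{2 \frac{1}{-5 + 2} \left(10 - 2 - 4\right)} = 7 + \frac{1}{2 \frac{1}{-3} \left(10 - 2 - 4\right)} = 7 + \frac{1}{2 \left(- \frac{1}{3}\right) 4} = 7 + \frac{1}{- \frac{8}{3}} = 7 - \frac{3}{8} = \frac{53}{8}$)
$A = \frac{333}{8}$ ($A = 35 + \frac{53}{8} = \frac{333}{8} \approx 41.625$)
$- 4 A = \left(-4\right) \frac{333}{8} = - \frac{333}{2}$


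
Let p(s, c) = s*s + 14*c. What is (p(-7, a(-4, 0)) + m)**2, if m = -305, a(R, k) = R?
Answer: 97344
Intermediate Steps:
p(s, c) = s**2 + 14*c
(p(-7, a(-4, 0)) + m)**2 = (((-7)**2 + 14*(-4)) - 305)**2 = ((49 - 56) - 305)**2 = (-7 - 305)**2 = (-312)**2 = 97344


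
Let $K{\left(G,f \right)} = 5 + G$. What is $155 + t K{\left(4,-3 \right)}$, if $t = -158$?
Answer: $-1267$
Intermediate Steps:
$155 + t K{\left(4,-3 \right)} = 155 - 158 \left(5 + 4\right) = 155 - 1422 = -1267$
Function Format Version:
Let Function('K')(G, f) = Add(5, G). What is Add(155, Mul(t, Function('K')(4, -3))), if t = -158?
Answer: -1267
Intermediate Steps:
Add(155, Mul(t, Function('K')(4, -3))) = Add(155, Mul(-158, Add(5, 4))) = Add(155, Mul(-158, 9)) = Add(155, -1422) = -1267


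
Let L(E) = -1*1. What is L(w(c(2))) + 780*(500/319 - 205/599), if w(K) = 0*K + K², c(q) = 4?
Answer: 182410819/191081 ≈ 954.63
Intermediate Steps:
w(K) = K² (w(K) = 0 + K² = K²)
L(E) = -1
L(w(c(2))) + 780*(500/319 - 205/599) = -1 + 780*(500/319 - 205/599) = -1 + 780*(234105/191081) = -1 + 182601900/191081 = 182410819/191081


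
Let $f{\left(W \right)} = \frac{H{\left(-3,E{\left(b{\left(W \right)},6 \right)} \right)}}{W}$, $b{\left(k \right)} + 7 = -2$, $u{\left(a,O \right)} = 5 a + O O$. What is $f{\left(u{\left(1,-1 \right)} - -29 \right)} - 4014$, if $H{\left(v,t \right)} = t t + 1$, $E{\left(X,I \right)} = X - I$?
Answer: $- \frac{140264}{35} \approx -4007.5$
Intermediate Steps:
$u{\left(a,O \right)} = O^{2} + 5 a$ ($u{\left(a,O \right)} = 5 a + O^{2} = O^{2} + 5 a$)
$b{\left(k \right)} = -9$ ($b{\left(k \right)} = -7 - 2 = -9$)
$H{\left(v,t \right)} = 1 + t^{2}$ ($H{\left(v,t \right)} = t^{2} + 1 = 1 + t^{2}$)
$f{\left(W \right)} = \frac{226}{W}$ ($f{\left(W \right)} = \frac{1 + \left(-9 - 6\right)^{2}}{W} = \frac{1 + \left(-15\right)^{2}}{W} = \frac{1 + 225}{W} = \frac{226}{W}$)
$f{\left(u{\left(1,-1 \right)} - -29 \right)} - 4014 = \frac{226}{\left(\left(-1\right)^{2} + 5 \cdot 1\right) - -29} - 4014 = \frac{226}{\left(1 + 5\right) + 29} - 4014 = \frac{226}{6 + 29} - 4014 = \frac{226}{35} - 4014 = - \frac{140264}{35}$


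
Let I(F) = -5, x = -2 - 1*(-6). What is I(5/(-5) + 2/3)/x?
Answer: -5/4 ≈ -1.2500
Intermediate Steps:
x = 4 (x = -2 + 6 = 4)
I(5/(-5) + 2/3)/x = -5/4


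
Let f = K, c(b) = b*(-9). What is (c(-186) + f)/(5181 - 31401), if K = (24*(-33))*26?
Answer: 3153/4370 ≈ 0.72151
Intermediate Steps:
c(b) = -9*b
K = -20592 (K = -792*26 = -20592)
f = -20592
(c(-186) + f)/(5181 - 31401) = (-9*(-186) - 20592)/(5181 - 31401) = (1674 - 20592)/(-26220) = -18918*(-1/26220) = 3153/4370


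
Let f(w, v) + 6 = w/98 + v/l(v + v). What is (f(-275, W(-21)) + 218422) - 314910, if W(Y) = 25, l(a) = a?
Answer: -4728319/49 ≈ -96496.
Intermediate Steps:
f(w, v) = -11/2 + w/98 (f(w, v) = -6 + (w/98 + v/(v + v)) = -6 + (w*(1/98) + v/((2*v))) = -6 + (w/98 + v*(1/(2*v))) = -6 + (w/98 + 1/2) = -6 + (1/2 + w/98) = -11/2 + w/98)
(f(-275, W(-21)) + 218422) - 314910 = ((-11/2 + (1/98)*(-275)) + 218422) - 314910 = ((-11/2 - 275/98) + 218422) - 314910 = (-407/49 + 218422) - 314910 = 10702271/49 - 314910 = -4728319/49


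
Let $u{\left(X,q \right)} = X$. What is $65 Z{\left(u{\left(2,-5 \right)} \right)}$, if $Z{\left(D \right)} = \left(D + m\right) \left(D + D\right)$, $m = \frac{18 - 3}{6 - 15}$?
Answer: $\frac{260}{3} \approx 86.667$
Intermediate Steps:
$m = - \frac{5}{3}$ ($m = \frac{15}{-9} = 15 \left(- \frac{1}{9}\right) = - \frac{5}{3} \approx -1.6667$)
$Z{\left(D \right)} = 2 D \left(- \frac{5}{3} + D\right)$ ($Z{\left(D \right)} = \left(D - \frac{5}{3}\right) \left(D + D\right) = \left(- \frac{5}{3} + D\right) 2 D = 2 D \left(- \frac{5}{3} + D\right)$)
$65 Z{\left(u{\left(2,-5 \right)} \right)} = 65 \cdot \frac{2}{3} \cdot 2 \left(-5 + 3 \cdot 2\right) = 65 \cdot \frac{2}{3} \cdot 2 \left(-5 + 6\right) = 65 \cdot \frac{2}{3} \cdot 2 \cdot 1 = 65 \cdot \frac{4}{3} = \frac{260}{3}$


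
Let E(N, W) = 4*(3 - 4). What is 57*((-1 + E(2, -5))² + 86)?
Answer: 6327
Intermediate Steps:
E(N, W) = -4 (E(N, W) = 4*(-1) = -4)
57*((-1 + E(2, -5))² + 86) = 57*((-1 - 4)² + 86) = 57*((-5)² + 86) = 57*(25 + 86) = 57*111 = 6327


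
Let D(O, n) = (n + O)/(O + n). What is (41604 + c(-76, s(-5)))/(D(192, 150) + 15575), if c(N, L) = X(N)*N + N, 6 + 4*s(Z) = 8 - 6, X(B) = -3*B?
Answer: 275/177 ≈ 1.5537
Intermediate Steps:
s(Z) = -1 (s(Z) = -3/2 + (8 - 6)/4 = -3/2 + (¼)*2 = -3/2 + ½ = -1)
c(N, L) = N - 3*N² (c(N, L) = (-3*N)*N + N = -3*N² + N = N - 3*N²)
D(O, n) = 1 (D(O, n) = (O + n)/(O + n) = 1)
(41604 + c(-76, s(-5)))/(D(192, 150) + 15575) = (41604 - 76*(1 - 3*(-76)))/(1 + 15575) = (41604 - 76*(1 + 228))/15576 = (41604 - 76*229)*(1/15576) = (41604 - 17404)*(1/15576) = 24200*(1/15576) = 275/177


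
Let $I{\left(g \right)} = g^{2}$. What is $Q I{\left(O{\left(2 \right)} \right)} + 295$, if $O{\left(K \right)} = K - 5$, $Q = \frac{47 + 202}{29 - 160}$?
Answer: $\frac{36404}{131} \approx 277.89$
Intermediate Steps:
$Q = - \frac{249}{131}$ ($Q = \frac{249}{-131} = 249 \left(- \frac{1}{131}\right) = - \frac{249}{131} \approx -1.9008$)
$O{\left(K \right)} = -5 + K$
$Q I{\left(O{\left(2 \right)} \right)} + 295 = - \frac{249 \left(-5 + 2\right)^{2}}{131} + 295 = - \frac{249 \left(-3\right)^{2}}{131} + 295 = \left(- \frac{249}{131}\right) 9 + 295 = - \frac{2241}{131} + 295 = \frac{36404}{131}$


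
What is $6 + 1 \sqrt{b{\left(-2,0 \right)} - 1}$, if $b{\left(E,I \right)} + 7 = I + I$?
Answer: $6 + 2 i \sqrt{2} \approx 6.0 + 2.8284 i$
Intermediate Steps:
$b{\left(E,I \right)} = -7 + 2 I$ ($b{\left(E,I \right)} = -7 + \left(I + I\right) = -7 + 2 I$)
$6 + 1 \sqrt{b{\left(-2,0 \right)} - 1} = 6 + 1 \sqrt{\left(-7 + 2 \cdot 0\right) - 1} = 6 + 1 \sqrt{\left(-7 + 0\right) - 1} = 6 + 1 \sqrt{-7 - 1} = 6 + 1 \sqrt{-8} = 6 + 1 \cdot 2 i \sqrt{2} = 6 + 2 i \sqrt{2}$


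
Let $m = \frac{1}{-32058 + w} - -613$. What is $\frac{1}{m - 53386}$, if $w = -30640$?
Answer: $- \frac{62698}{3308761555} \approx -1.8949 \cdot 10^{-5}$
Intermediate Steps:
$m = \frac{38433873}{62698}$ ($m = \frac{1}{-32058 - 30640} - -613 = \frac{1}{-62698} + 613 = - \frac{1}{62698} + 613 = \frac{38433873}{62698} \approx 613.0$)
$\frac{1}{m - 53386} = \frac{1}{\frac{38433873}{62698} - 53386} = \frac{1}{- \frac{3308761555}{62698}} = - \frac{62698}{3308761555}$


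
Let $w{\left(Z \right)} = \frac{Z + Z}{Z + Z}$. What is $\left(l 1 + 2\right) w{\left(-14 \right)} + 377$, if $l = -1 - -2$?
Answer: $380$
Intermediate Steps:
$l = 1$ ($l = -1 + 2 = 1$)
$w{\left(Z \right)} = 1$ ($w{\left(Z \right)} = \frac{2 Z}{2 Z} = 2 Z \frac{1}{2 Z} = 1$)
$\left(l 1 + 2\right) w{\left(-14 \right)} + 377 = \left(1 \cdot 1 + 2\right) 1 + 377 = \left(1 + 2\right) 1 + 377 = 3 \cdot 1 + 377 = 3 + 377 = 380$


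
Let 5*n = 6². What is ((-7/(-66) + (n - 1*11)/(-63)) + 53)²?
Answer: 135750244249/48024900 ≈ 2826.7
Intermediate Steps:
n = 36/5 (n = (⅕)*6² = (⅕)*36 = 36/5 ≈ 7.2000)
((-7/(-66) + (n - 1*11)/(-63)) + 53)² = ((-7/(-66) + (36/5 - 1*11)/(-63)) + 53)² = ((-7*(-1/66) + (36/5 - 11)*(-1/63)) + 53)² = ((7/66 - 19/5*(-1/63)) + 53)² = ((7/66 + 19/315) + 53)² = (1153/6930 + 53)² = (368443/6930)² = 135750244249/48024900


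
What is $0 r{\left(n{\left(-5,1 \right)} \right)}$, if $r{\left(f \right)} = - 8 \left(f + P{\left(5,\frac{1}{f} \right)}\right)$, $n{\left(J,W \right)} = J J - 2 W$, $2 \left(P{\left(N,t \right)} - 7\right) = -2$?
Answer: $0$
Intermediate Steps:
$P{\left(N,t \right)} = 6$ ($P{\left(N,t \right)} = 7 + \frac{1}{2} \left(-2\right) = 7 - 1 = 6$)
$n{\left(J,W \right)} = J^{2} - 2 W$
$r{\left(f \right)} = -48 - 8 f$ ($r{\left(f \right)} = - 8 \left(f + 6\right) = - 8 \left(6 + f\right) = -48 - 8 f$)
$0 r{\left(n{\left(-5,1 \right)} \right)} = 0 \left(-48 - 8 \left(\left(-5\right)^{2} - 2\right)\right) = 0 \left(-48 - 8 \left(25 - 2\right)\right) = 0 \left(-48 - 184\right) = 0 \left(-232\right) = 0$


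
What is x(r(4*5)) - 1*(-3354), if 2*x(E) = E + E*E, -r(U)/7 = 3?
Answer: 3564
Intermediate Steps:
r(U) = -21 (r(U) = -7*3 = -21)
x(E) = E/2 + E²/2 (x(E) = (E + E*E)/2 = (E + E²)/2 = E/2 + E²/2)
x(r(4*5)) - 1*(-3354) = (½)*(-21)*(1 - 21) - 1*(-3354) = (½)*(-21)*(-20) + 3354 = 210 + 3354 = 3564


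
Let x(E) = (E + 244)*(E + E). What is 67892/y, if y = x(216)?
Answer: 16973/49680 ≈ 0.34165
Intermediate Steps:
x(E) = 2*E*(244 + E) (x(E) = (244 + E)*(2*E) = 2*E*(244 + E))
y = 198720 (y = 2*216*(244 + 216) = 2*216*460 = 198720)
67892/y = 67892/198720 = 67892*(1/198720) = 16973/49680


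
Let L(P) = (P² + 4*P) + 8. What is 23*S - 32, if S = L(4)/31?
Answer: -72/31 ≈ -2.3226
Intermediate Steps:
L(P) = 8 + P² + 4*P
S = 40/31 (S = (8 + 4² + 4*4)/31 = (8 + 16 + 16)*(1/31) = 40*(1/31) = 40/31 ≈ 1.2903)
23*S - 32 = 23*(40/31) - 32 = 920/31 - 32 = -72/31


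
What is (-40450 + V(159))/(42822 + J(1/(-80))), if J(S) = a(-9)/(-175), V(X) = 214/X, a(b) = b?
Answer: -1125483800/1191523581 ≈ -0.94458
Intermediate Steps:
J(S) = 9/175 (J(S) = -9/(-175) = -9*(-1/175) = 9/175)
(-40450 + V(159))/(42822 + J(1/(-80))) = (-40450 + 214/159)/(42822 + 9/175) = (-40450 + 214*(1/159))/(7493859/175) = (-40450 + 214/159)*(175/7493859) = -6431336/159*175/7493859 = -1125483800/1191523581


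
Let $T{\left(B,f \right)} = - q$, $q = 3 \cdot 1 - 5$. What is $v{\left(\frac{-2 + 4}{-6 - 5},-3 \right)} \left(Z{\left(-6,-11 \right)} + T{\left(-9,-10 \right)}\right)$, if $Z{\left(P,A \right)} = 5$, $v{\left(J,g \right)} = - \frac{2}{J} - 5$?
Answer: $42$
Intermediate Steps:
$v{\left(J,g \right)} = -5 - \frac{2}{J}$
$q = -2$ ($q = 3 - 5 = -2$)
$T{\left(B,f \right)} = 2$ ($T{\left(B,f \right)} = \left(-1\right) \left(-2\right) = 2$)
$v{\left(\frac{-2 + 4}{-6 - 5},-3 \right)} \left(Z{\left(-6,-11 \right)} + T{\left(-9,-10 \right)}\right) = \left(-5 - \frac{2}{\left(-2 + 4\right) \frac{1}{-6 - 5}}\right) \left(5 + 2\right) = \left(-5 - \frac{2}{2 \frac{1}{-11}}\right) 7 = \left(-5 - \frac{2}{2 \left(- \frac{1}{11}\right)}\right) 7 = \left(-5 - \frac{2}{- \frac{2}{11}}\right) 7 = \left(-5 - -11\right) 7 = \left(-5 + 11\right) 7 = 6 \cdot 7 = 42$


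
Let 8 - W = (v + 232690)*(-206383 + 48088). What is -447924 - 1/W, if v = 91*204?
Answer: -17814946177076713/39772251938 ≈ -4.4792e+5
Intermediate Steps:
v = 18564
W = 39772251938 (W = 8 - (18564 + 232690)*(-206383 + 48088) = 8 - 251254*(-158295) = 8 - 1*(-39772251930) = 8 + 39772251930 = 39772251938)
-447924 - 1/W = -447924 - 1/39772251938 = -17814946177076713/39772251938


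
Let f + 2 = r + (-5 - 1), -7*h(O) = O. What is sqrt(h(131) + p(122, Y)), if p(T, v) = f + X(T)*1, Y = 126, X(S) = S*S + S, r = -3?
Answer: sqrt(733838)/7 ≈ 122.38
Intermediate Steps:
h(O) = -O/7
f = -11 (f = -2 + (-3 + (-5 - 1)) = -2 + (-3 - 6) = -2 - 9 = -11)
X(S) = S + S**2 (X(S) = S**2 + S = S + S**2)
p(T, v) = -11 + T*(1 + T) (p(T, v) = -11 + (T*(1 + T))*1 = -11 + T*(1 + T))
sqrt(h(131) + p(122, Y)) = sqrt(-1/7*131 + (-11 + 122*(1 + 122))) = sqrt(-131/7 + (-11 + 122*123)) = sqrt(-131/7 + (-11 + 15006)) = sqrt(-131/7 + 14995) = sqrt(104834/7) = sqrt(733838)/7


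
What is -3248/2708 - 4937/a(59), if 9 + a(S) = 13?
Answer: -3345597/2708 ≈ -1235.4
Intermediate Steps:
a(S) = 4 (a(S) = -9 + 13 = 4)
-3248/2708 - 4937/a(59) = -3248/2708 - 4937/4 = -3248*1/2708 - 4937*¼ = -812/677 - 4937/4 = -3345597/2708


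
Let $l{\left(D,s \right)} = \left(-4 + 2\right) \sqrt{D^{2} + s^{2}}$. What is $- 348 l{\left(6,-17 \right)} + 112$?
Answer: $112 + 3480 \sqrt{13} \approx 12659.0$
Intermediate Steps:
$l{\left(D,s \right)} = - 2 \sqrt{D^{2} + s^{2}}$
$- 348 l{\left(6,-17 \right)} + 112 = - 348 \left(- 2 \sqrt{6^{2} + \left(-17\right)^{2}}\right) + 112 = - 348 \left(- 2 \sqrt{36 + 289}\right) + 112 = - 348 \left(- 2 \sqrt{325}\right) + 112 = - 348 \left(- 2 \cdot 5 \sqrt{13}\right) + 112 = - 348 \left(- 10 \sqrt{13}\right) + 112 = 3480 \sqrt{13} + 112 = 112 + 3480 \sqrt{13}$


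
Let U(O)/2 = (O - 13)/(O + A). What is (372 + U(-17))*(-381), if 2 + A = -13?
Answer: -1139571/8 ≈ -1.4245e+5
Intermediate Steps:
A = -15 (A = -2 - 13 = -15)
U(O) = 2*(-13 + O)/(-15 + O) (U(O) = 2*((O - 13)/(O - 15)) = 2*((-13 + O)/(-15 + O)) = 2*(-13 + O)/(-15 + O))
(372 + U(-17))*(-381) = (372 + 2*(-13 - 17)/(-15 - 17))*(-381) = (372 + 2*(-30)/(-32))*(-381) = (372 + 2*(-1/32)*(-30))*(-381) = (372 + 15/8)*(-381) = (2991/8)*(-381) = -1139571/8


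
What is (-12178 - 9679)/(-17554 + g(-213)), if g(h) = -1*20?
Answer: 21857/17574 ≈ 1.2437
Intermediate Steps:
g(h) = -20
(-12178 - 9679)/(-17554 + g(-213)) = (-12178 - 9679)/(-17554 - 20) = -21857/(-17574) = -21857*(-1/17574) = 21857/17574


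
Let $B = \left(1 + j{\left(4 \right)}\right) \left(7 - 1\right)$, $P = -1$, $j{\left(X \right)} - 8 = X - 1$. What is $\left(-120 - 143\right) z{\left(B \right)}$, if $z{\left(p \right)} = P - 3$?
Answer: $1052$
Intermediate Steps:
$j{\left(X \right)} = 7 + X$ ($j{\left(X \right)} = 8 + \left(X - 1\right) = 8 + \left(-1 + X\right) = 7 + X$)
$B = 72$ ($B = \left(1 + \left(7 + 4\right)\right) \left(7 - 1\right) = \left(1 + 11\right) 6 = 12 \cdot 6 = 72$)
$z{\left(p \right)} = -4$ ($z{\left(p \right)} = -1 - 3 = -4$)
$\left(-120 - 143\right) z{\left(B \right)} = \left(-120 - 143\right) \left(-4\right) = \left(-263\right) \left(-4\right) = 1052$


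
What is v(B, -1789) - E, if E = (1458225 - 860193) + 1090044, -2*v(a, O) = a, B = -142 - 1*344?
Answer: -1687833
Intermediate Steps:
B = -486 (B = -142 - 344 = -486)
v(a, O) = -a/2
E = 1688076 (E = 598032 + 1090044 = 1688076)
v(B, -1789) - E = -1/2*(-486) - 1*1688076 = 243 - 1688076 = -1687833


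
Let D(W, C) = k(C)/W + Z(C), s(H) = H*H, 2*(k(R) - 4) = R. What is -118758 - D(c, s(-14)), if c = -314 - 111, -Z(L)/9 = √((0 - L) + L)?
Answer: -2968944/25 ≈ -1.1876e+5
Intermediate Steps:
k(R) = 4 + R/2
s(H) = H²
Z(L) = 0 (Z(L) = -9*√((0 - L) + L) = -9*√(-L + L) = -9*√0 = -9*0 = 0)
c = -425
D(W, C) = (4 + C/2)/W (D(W, C) = (4 + C/2)/W + 0 = (4 + C/2)/W)
-118758 - D(c, s(-14)) = -118758 - (8 + (-14)²)/(2*(-425)) = -118758 - (-1)*(8 + 196)/(2*425) = -118758 - (-1)*204/(2*425) = -118758 - 1*(-6/25) = -118758 + 6/25 = -2968944/25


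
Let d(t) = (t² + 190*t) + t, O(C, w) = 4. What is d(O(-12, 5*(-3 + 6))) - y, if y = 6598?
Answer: -5818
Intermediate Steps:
d(t) = t² + 191*t
d(O(-12, 5*(-3 + 6))) - y = 4*(191 + 4) - 1*6598 = 4*195 - 6598 = 780 - 6598 = -5818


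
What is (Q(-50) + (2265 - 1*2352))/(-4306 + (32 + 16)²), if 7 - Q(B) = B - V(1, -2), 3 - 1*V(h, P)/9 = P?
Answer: -15/2002 ≈ -0.0074925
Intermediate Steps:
V(h, P) = 27 - 9*P
Q(B) = 52 - B (Q(B) = 7 - (B - (27 - 9*(-2))) = 7 - (B - (27 + 18)) = 7 - (B - 1*45) = 7 - (B - 45) = 7 - (-45 + B) = 7 + (45 - B) = 52 - B)
(Q(-50) + (2265 - 1*2352))/(-4306 + (32 + 16)²) = ((52 - 1*(-50)) + (2265 - 1*2352))/(-4306 + (32 + 16)²) = ((52 + 50) + (2265 - 2352))/(-4306 + 48²) = (102 - 87)/(-4306 + 2304) = 15/(-2002) = 15*(-1/2002) = -15/2002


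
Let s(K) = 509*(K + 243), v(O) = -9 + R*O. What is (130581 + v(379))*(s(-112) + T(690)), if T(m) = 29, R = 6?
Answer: 8861890968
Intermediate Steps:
v(O) = -9 + 6*O
s(K) = 123687 + 509*K (s(K) = 509*(243 + K) = 123687 + 509*K)
(130581 + v(379))*(s(-112) + T(690)) = (130581 + (-9 + 6*379))*((123687 + 509*(-112)) + 29) = (130581 + (-9 + 2274))*((123687 - 57008) + 29) = (130581 + 2265)*(66679 + 29) = 132846*66708 = 8861890968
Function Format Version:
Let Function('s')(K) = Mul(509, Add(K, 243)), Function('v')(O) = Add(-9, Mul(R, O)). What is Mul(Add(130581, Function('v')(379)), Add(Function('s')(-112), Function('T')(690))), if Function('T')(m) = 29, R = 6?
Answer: 8861890968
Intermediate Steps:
Function('v')(O) = Add(-9, Mul(6, O))
Function('s')(K) = Add(123687, Mul(509, K)) (Function('s')(K) = Mul(509, Add(243, K)) = Add(123687, Mul(509, K)))
Mul(Add(130581, Function('v')(379)), Add(Function('s')(-112), Function('T')(690))) = Mul(Add(130581, Add(-9, Mul(6, 379))), Add(Add(123687, Mul(509, -112)), 29)) = Mul(Add(130581, Add(-9, 2274)), Add(Add(123687, -57008), 29)) = Mul(Add(130581, 2265), Add(66679, 29)) = Mul(132846, 66708) = 8861890968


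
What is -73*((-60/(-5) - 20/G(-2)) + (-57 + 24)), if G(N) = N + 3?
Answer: 2993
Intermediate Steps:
G(N) = 3 + N
-73*((-60/(-5) - 20/G(-2)) + (-57 + 24)) = -73*((-60/(-5) - 20/(3 - 2)) + (-57 + 24)) = -73*((-60*(-1/5) - 20/1) - 33) = -73*((12 - 20*1) - 33) = -73*((12 - 20) - 33) = -73*(-8 - 33) = -73*(-41) = 2993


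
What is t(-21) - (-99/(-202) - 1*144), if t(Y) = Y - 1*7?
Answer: 23333/202 ≈ 115.51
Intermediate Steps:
t(Y) = -7 + Y (t(Y) = Y - 7 = -7 + Y)
t(-21) - (-99/(-202) - 1*144) = (-7 - 21) - (-99/(-202) - 1*144) = -28 - (-99*(-1/202) - 144) = -28 - (99/202 - 144) = -28 - 1*(-28989/202) = -28 + 28989/202 = 23333/202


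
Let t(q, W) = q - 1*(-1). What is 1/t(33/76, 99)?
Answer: 76/109 ≈ 0.69725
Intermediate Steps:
t(q, W) = 1 + q (t(q, W) = q + 1 = 1 + q)
1/t(33/76, 99) = 1/(1 + 33/76) = 1/(109/76) = 76/109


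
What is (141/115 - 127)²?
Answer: 209207296/13225 ≈ 15819.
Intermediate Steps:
(141/115 - 127)² = (-14464/115)² = 209207296/13225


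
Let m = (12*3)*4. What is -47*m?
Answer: -6768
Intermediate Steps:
m = 144 (m = 36*4 = 144)
-47*m = -47*144 = -6768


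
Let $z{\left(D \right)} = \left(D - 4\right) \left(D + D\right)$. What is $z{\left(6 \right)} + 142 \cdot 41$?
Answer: $5846$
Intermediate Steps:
$z{\left(D \right)} = 2 D \left(-4 + D\right)$ ($z{\left(D \right)} = \left(-4 + D\right) 2 D = 2 D \left(-4 + D\right)$)
$z{\left(6 \right)} + 142 \cdot 41 = 2 \cdot 6 \left(-4 + 6\right) + 142 \cdot 41 = 2 \cdot 6 \cdot 2 + 5822 = 24 + 5822 = 5846$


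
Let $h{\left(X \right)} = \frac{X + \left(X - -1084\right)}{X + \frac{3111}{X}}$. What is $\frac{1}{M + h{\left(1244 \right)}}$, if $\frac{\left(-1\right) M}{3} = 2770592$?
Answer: $- \frac{81613}{678348740816} \approx -1.2031 \cdot 10^{-7}$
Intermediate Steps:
$M = -8311776$ ($M = \left(-3\right) 2770592 = -8311776$)
$h{\left(X \right)} = \frac{1084 + 2 X}{X + \frac{3111}{X}}$ ($h{\left(X \right)} = \frac{X + \left(X + 1084\right)}{X + \frac{3111}{X}} = \frac{X + \left(1084 + X\right)}{X + \frac{3111}{X}} = \frac{1084 + 2 X}{X + \frac{3111}{X}}$)
$\frac{1}{M + h{\left(1244 \right)}} = \frac{1}{-8311776 + 2 \cdot 1244 \frac{1}{3111 + 1244^{2}} \left(542 + 1244\right)} = \frac{1}{-8311776 + 2 \cdot 1244 \frac{1}{3111 + 1547536} \cdot 1786} = \frac{1}{-8311776 + 2 \cdot 1244 \cdot \frac{1}{1550647} \cdot 1786} = \frac{1}{-8311776 + \frac{233872}{81613}} = \frac{1}{- \frac{678348740816}{81613}} = - \frac{81613}{678348740816}$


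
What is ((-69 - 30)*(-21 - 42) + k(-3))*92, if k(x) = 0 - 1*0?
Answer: 573804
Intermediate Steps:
k(x) = 0 (k(x) = 0 + 0 = 0)
((-69 - 30)*(-21 - 42) + k(-3))*92 = ((-69 - 30)*(-21 - 42) + 0)*92 = (-99*(-63) + 0)*92 = (6237 + 0)*92 = 6237*92 = 573804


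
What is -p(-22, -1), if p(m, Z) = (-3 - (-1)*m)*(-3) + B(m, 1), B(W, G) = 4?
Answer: -79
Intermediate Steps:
p(m, Z) = 13 - 3*m (p(m, Z) = (-3 - (-1)*m)*(-3) + 4 = (-3 + m)*(-3) + 4 = (9 - 3*m) + 4 = 13 - 3*m)
-p(-22, -1) = -(13 - 3*(-22)) = -(13 + 66) = -1*79 = -79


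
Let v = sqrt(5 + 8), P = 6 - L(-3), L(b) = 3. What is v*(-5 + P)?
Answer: -2*sqrt(13) ≈ -7.2111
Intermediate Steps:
P = 3 (P = 6 - 1*3 = 6 - 3 = 3)
v = sqrt(13) ≈ 3.6056
v*(-5 + P) = sqrt(13)*(-5 + 3) = sqrt(13)*(-2) = -2*sqrt(13)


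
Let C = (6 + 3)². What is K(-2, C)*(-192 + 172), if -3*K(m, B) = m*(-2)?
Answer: 80/3 ≈ 26.667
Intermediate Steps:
C = 81 (C = 9² = 81)
K(m, B) = 2*m/3 (K(m, B) = -m*(-2)/3 = -(-2)*m/3 = 2*m/3)
K(-2, C)*(-192 + 172) = ((⅔)*(-2))*(-192 + 172) = -4/3*(-20) = 80/3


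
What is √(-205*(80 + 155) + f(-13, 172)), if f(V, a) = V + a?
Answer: 4*I*√3001 ≈ 219.13*I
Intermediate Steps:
√(-205*(80 + 155) + f(-13, 172)) = √(-205*(80 + 155) + (-13 + 172)) = √(-205*235 + 159) = √(-48175 + 159) = √(-48016) = 4*I*√3001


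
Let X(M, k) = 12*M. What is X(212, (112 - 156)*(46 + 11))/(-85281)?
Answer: -848/28427 ≈ -0.029831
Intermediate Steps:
X(212, (112 - 156)*(46 + 11))/(-85281) = (12*212)/(-85281) = 2544*(-1/85281) = -848/28427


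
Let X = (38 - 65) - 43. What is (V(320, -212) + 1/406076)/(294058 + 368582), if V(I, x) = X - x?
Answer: 19220931/89694066880 ≈ 0.00021429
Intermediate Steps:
X = -70 (X = -27 - 43 = -70)
V(I, x) = -70 - x
(V(320, -212) + 1/406076)/(294058 + 368582) = ((-70 - 1*(-212)) + 1/406076)/(294058 + 368582) = ((-70 + 212) + 1/406076)/662640 = (142 + 1/406076)*(1/662640) = (57662793/406076)*(1/662640) = 19220931/89694066880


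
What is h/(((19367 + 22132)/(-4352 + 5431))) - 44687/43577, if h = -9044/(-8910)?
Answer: -8049022642589/8056430566965 ≈ -0.99908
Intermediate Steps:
h = 4522/4455 (h = -9044*(-1/8910) = 4522/4455 ≈ 1.0150)
h/(((19367 + 22132)/(-4352 + 5431))) - 44687/43577 = 4522/(4455*(((19367 + 22132)/(-4352 + 5431)))) - 44687/43577 = 4522/(4455*((41499/1079))) - 44687*1/43577 = 4522/(4455*((41499*(1/1079)))) - 44687/43577 = 4522/(4455*(41499/1079)) - 44687/43577 = (4522/4455)*(1079/41499) - 44687/43577 = 4879238/184878045 - 44687/43577 = -8049022642589/8056430566965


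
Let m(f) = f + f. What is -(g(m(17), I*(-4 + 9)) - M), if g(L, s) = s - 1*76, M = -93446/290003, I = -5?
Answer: 29196857/290003 ≈ 100.68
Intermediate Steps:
M = -93446/290003 (M = -93446*1/290003 = -93446/290003 ≈ -0.32222)
m(f) = 2*f
g(L, s) = -76 + s (g(L, s) = s - 76 = -76 + s)
-(g(m(17), I*(-4 + 9)) - M) = -((-76 - 5*(-4 + 9)) - 1*(-93446/290003)) = -((-76 - 5*5) + 93446/290003) = -((-76 - 25) + 93446/290003) = -(-101 + 93446/290003) = -1*(-29196857/290003) = 29196857/290003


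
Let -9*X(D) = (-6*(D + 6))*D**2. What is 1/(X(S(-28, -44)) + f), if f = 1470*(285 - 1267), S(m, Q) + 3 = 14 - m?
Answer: -1/1397910 ≈ -7.1535e-7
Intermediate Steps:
S(m, Q) = 11 - m (S(m, Q) = -3 + (14 - m) = 11 - m)
f = -1443540 (f = 1470*(-982) = -1443540)
X(D) = -D**2*(-36 - 6*D)/9 (X(D) = -(-6*(D + 6))*D**2/9 = -(-6*(6 + D))*D**2/9 = -(-36 - 6*D)*D**2/9 = -D**2*(-36 - 6*D)/9)
1/(X(S(-28, -44)) + f) = 1/(2*(11 - 1*(-28))**2*(6 + (11 - 1*(-28)))/3 - 1443540) = 1/(2*(11 + 28)**2*(6 + (11 + 28))/3 - 1443540) = 1/((2/3)*39**2*(6 + 39) - 1443540) = 1/((2/3)*1521*45 - 1443540) = 1/(45630 - 1443540) = 1/(-1397910) = -1/1397910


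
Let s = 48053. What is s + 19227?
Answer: 67280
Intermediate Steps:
s + 19227 = 48053 + 19227 = 67280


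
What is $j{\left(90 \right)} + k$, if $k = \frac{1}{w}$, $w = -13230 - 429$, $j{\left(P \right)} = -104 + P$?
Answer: $- \frac{191227}{13659} \approx -14.0$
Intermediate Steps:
$w = -13659$ ($w = -13230 - 429 = -13659$)
$k = - \frac{1}{13659}$ ($k = \frac{1}{-13659} = - \frac{1}{13659} \approx -7.3212 \cdot 10^{-5}$)
$j{\left(90 \right)} + k = \left(-104 + 90\right) - \frac{1}{13659} = -14 - \frac{1}{13659} = - \frac{191227}{13659}$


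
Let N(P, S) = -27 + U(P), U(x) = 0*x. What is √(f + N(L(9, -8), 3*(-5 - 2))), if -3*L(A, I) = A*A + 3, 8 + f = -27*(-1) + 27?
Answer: √19 ≈ 4.3589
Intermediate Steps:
f = 46 (f = -8 + (-27*(-1) + 27) = -8 + (27 + 27) = -8 + 54 = 46)
U(x) = 0
L(A, I) = -1 - A²/3 (L(A, I) = -(A*A + 3)/3 = -(A² + 3)/3 = -(3 + A²)/3 = -1 - A²/3)
N(P, S) = -27 (N(P, S) = -27 + 0 = -27)
√(f + N(L(9, -8), 3*(-5 - 2))) = √(46 - 27) = √19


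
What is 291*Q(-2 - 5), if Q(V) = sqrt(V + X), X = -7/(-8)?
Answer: 2037*I*sqrt(2)/4 ≈ 720.19*I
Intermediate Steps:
X = 7/8 (X = -7*(-1/8) = 7/8 ≈ 0.87500)
Q(V) = sqrt(7/8 + V) (Q(V) = sqrt(V + 7/8) = sqrt(7/8 + V))
291*Q(-2 - 5) = 291*(sqrt(14 + 16*(-2 - 5))/4) = 291*(sqrt(14 + 16*(-7))/4) = 291*(sqrt(14 - 112)/4) = 291*(sqrt(-98)/4) = 291*((7*I*sqrt(2))/4) = 291*(7*I*sqrt(2)/4) = 2037*I*sqrt(2)/4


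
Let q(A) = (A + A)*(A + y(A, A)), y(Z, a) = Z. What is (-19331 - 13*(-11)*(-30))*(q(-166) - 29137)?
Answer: -1915356027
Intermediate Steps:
q(A) = 4*A² (q(A) = (A + A)*(A + A) = (2*A)*(2*A) = 4*A²)
(-19331 - 13*(-11)*(-30))*(q(-166) - 29137) = (-19331 - 13*(-11)*(-30))*(4*(-166)² - 29137) = (-19331 + 143*(-30))*(4*27556 - 29137) = (-19331 - 4290)*(110224 - 29137) = -23621*81087 = -1915356027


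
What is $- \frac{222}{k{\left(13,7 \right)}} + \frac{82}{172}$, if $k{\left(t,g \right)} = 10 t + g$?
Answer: $- \frac{13475}{11782} \approx -1.1437$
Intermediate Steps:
$k{\left(t,g \right)} = g + 10 t$
$- \frac{222}{k{\left(13,7 \right)}} + \frac{82}{172} = - \frac{222}{7 + 10 \cdot 13} + \frac{82}{172} = - \frac{222}{7 + 130} + 82 \cdot \frac{1}{172} = - \frac{222}{137} + \frac{41}{86} = - \frac{13475}{11782}$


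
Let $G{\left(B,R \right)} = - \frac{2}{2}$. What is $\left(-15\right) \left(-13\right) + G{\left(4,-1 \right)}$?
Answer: $194$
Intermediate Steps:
$G{\left(B,R \right)} = -1$ ($G{\left(B,R \right)} = \left(-2\right) \frac{1}{2} = -1$)
$\left(-15\right) \left(-13\right) + G{\left(4,-1 \right)} = \left(-15\right) \left(-13\right) - 1 = 195 - 1 = 194$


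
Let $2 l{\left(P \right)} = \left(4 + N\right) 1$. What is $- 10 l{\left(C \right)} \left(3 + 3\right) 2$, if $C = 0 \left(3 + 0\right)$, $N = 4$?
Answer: $-480$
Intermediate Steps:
$C = 0$ ($C = 0 \cdot 3 = 0$)
$l{\left(P \right)} = 4$ ($l{\left(P \right)} = \frac{\left(4 + 4\right) 1}{2} = \frac{8 \cdot 1}{2} = \frac{1}{2} \cdot 8 = 4$)
$- 10 l{\left(C \right)} \left(3 + 3\right) 2 = \left(-10\right) 4 \left(3 + 3\right) 2 = - 40 \cdot 6 \cdot 2 = \left(-40\right) 12 = -480$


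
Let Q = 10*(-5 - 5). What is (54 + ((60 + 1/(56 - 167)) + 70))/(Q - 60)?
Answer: -20423/17760 ≈ -1.1499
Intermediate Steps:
Q = -100 (Q = 10*(-10) = -100)
(54 + ((60 + 1/(56 - 167)) + 70))/(Q - 60) = (54 + ((60 + 1/(56 - 167)) + 70))/(-100 - 60) = (54 + ((60 + 1/(-111)) + 70))/(-160) = (54 + ((60 - 1/111) + 70))*(-1/160) = (54 + (6659/111 + 70))*(-1/160) = (54 + 14429/111)*(-1/160) = (20423/111)*(-1/160) = -20423/17760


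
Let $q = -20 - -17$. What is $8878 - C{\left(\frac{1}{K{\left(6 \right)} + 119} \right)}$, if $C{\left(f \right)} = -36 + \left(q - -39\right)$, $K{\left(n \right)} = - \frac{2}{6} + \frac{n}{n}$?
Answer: $8878$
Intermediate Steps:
$K{\left(n \right)} = \frac{2}{3}$ ($K{\left(n \right)} = \left(-2\right) \frac{1}{6} + 1 = - \frac{1}{3} + 1 = \frac{2}{3}$)
$q = -3$ ($q = -20 + 17 = -3$)
$C{\left(f \right)} = 0$ ($C{\left(f \right)} = -36 - -36 = -36 + \left(-3 + 39\right) = -36 + 36 = 0$)
$8878 - C{\left(\frac{1}{K{\left(6 \right)} + 119} \right)} = 8878 - 0 = 8878 + 0 = 8878$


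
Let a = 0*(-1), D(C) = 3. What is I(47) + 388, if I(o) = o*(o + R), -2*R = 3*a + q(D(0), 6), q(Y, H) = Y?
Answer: 5053/2 ≈ 2526.5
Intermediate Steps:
a = 0
R = -3/2 (R = -(3*0 + 3)/2 = -(0 + 3)/2 = -½*3 = -3/2 ≈ -1.5000)
I(o) = o*(-3/2 + o) (I(o) = o*(o - 3/2) = o*(-3/2 + o))
I(47) + 388 = (½)*47*(-3 + 2*47) + 388 = (½)*47*(-3 + 94) + 388 = (½)*47*91 + 388 = 4277/2 + 388 = 5053/2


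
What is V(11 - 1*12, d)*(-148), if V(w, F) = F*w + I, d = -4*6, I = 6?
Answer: -4440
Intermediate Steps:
d = -24
V(w, F) = 6 + F*w (V(w, F) = F*w + 6 = 6 + F*w)
V(11 - 1*12, d)*(-148) = (6 - 24*(11 - 1*12))*(-148) = (6 - 24*(11 - 12))*(-148) = (6 - 24*(-1))*(-148) = (6 + 24)*(-148) = 30*(-148) = -4440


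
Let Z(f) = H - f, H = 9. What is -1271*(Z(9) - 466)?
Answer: 592286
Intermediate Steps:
Z(f) = 9 - f
-1271*(Z(9) - 466) = -1271*((9 - 1*9) - 466) = -1271*((9 - 9) - 466) = -1271*(0 - 466) = -1271*(-466) = 592286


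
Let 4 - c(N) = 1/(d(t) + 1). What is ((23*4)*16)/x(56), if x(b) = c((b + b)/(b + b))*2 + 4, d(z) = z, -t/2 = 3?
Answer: 3680/31 ≈ 118.71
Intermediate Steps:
t = -6 (t = -2*3 = -6)
c(N) = 21/5 (c(N) = 4 - 1/(-6 + 1) = 4 - 1/(-5) = 4 - 1*(-1/5) = 4 + 1/5 = 21/5)
x(b) = 62/5 (x(b) = (21/5)*2 + 4 = 42/5 + 4 = 62/5)
((23*4)*16)/x(56) = ((23*4)*16)/(62/5) = (92*16)*(5/62) = 1472*(5/62) = 3680/31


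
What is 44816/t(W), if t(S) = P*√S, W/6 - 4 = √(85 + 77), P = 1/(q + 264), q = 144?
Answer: 3047488*√6/√(4 + 9*√2) ≈ 1.8251e+6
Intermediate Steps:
P = 1/408 (P = 1/(144 + 264) = 1/408 ≈ 0.0024510)
W = 24 + 54*√2 (W = 24 + 6*√(85 + 77) = 24 + 6*√162 = 24 + 6*(9*√2) = 24 + 54*√2 ≈ 100.37)
t(S) = √S/408
44816/t(W) = 44816/((√(24 + 54*√2)/408)) = 44816*(408/√(24 + 54*√2)) = 18284928/√(24 + 54*√2)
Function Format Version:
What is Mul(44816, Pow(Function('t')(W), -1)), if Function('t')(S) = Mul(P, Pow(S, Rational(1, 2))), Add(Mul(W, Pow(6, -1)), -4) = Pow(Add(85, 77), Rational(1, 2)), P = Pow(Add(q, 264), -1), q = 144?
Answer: Mul(3047488, Pow(6, Rational(1, 2)), Pow(Add(4, Mul(9, Pow(2, Rational(1, 2)))), Rational(-1, 2))) ≈ 1.8251e+6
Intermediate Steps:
P = Rational(1, 408) (P = Pow(Add(144, 264), -1) = Pow(408, -1) = Rational(1, 408) ≈ 0.0024510)
W = Add(24, Mul(54, Pow(2, Rational(1, 2)))) (W = Add(24, Mul(6, Pow(Add(85, 77), Rational(1, 2)))) = Add(24, Mul(6, Pow(162, Rational(1, 2)))) = Add(24, Mul(6, Mul(9, Pow(2, Rational(1, 2))))) = Add(24, Mul(54, Pow(2, Rational(1, 2)))) ≈ 100.37)
Function('t')(S) = Mul(Rational(1, 408), Pow(S, Rational(1, 2)))
Mul(44816, Pow(Function('t')(W), -1)) = Mul(44816, Pow(Mul(Rational(1, 408), Pow(Add(24, Mul(54, Pow(2, Rational(1, 2)))), Rational(1, 2))), -1)) = Mul(44816, Mul(408, Pow(Add(24, Mul(54, Pow(2, Rational(1, 2)))), Rational(-1, 2)))) = Mul(18284928, Pow(Add(24, Mul(54, Pow(2, Rational(1, 2)))), Rational(-1, 2)))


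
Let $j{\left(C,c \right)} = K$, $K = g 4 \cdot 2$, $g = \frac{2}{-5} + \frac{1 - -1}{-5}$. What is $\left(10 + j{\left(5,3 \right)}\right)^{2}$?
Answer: $\frac{324}{25} \approx 12.96$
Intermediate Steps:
$g = - \frac{4}{5}$ ($g = 2 \left(- \frac{1}{5}\right) + \left(1 + 1\right) \left(- \frac{1}{5}\right) = - \frac{2}{5} + 2 \left(- \frac{1}{5}\right) = - \frac{2}{5} - \frac{2}{5} = - \frac{4}{5} \approx -0.8$)
$K = - \frac{32}{5}$ ($K = \left(- \frac{4}{5}\right) 4 \cdot 2 = \left(- \frac{16}{5}\right) 2 = - \frac{32}{5} \approx -6.4$)
$j{\left(C,c \right)} = - \frac{32}{5}$
$\left(10 + j{\left(5,3 \right)}\right)^{2} = \left(10 - \frac{32}{5}\right)^{2} = \left(\frac{18}{5}\right)^{2} = \frac{324}{25}$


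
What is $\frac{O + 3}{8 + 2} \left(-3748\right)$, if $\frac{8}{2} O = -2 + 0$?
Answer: $-937$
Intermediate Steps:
$O = - \frac{1}{2}$ ($O = \frac{-2 + 0}{4} = \frac{1}{4} \left(-2\right) = - \frac{1}{2} \approx -0.5$)
$\frac{O + 3}{8 + 2} \left(-3748\right) = \frac{- \frac{1}{2} + 3}{8 + 2} \left(-3748\right) = \frac{5}{2 \cdot 10} \left(-3748\right) = \frac{5}{2} \cdot \frac{1}{10} \left(-3748\right) = \frac{1}{4} \left(-3748\right) = -937$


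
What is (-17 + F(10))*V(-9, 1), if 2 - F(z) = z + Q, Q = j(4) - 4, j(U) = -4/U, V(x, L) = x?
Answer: 180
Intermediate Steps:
Q = -5 (Q = -4/4 - 4 = -4*1/4 - 4 = -1 - 4 = -5)
F(z) = 7 - z (F(z) = 2 - (z - 5) = 2 - (-5 + z) = 2 + (5 - z) = 7 - z)
(-17 + F(10))*V(-9, 1) = (-17 + (7 - 1*10))*(-9) = (-17 + (7 - 10))*(-9) = (-17 - 3)*(-9) = -20*(-9) = 180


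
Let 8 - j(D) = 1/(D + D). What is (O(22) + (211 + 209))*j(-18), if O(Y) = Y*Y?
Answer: 65314/9 ≈ 7257.1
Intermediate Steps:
O(Y) = Y²
j(D) = 8 - 1/(2*D) (j(D) = 8 - 1/(D + D) = 8 - 1/(2*D))
(O(22) + (211 + 209))*j(-18) = (22² + (211 + 209))*(8 - ½/(-18)) = (484 + 420)*(8 - ½*(-1/18)) = 904*(8 + 1/36) = 904*(289/36) = 65314/9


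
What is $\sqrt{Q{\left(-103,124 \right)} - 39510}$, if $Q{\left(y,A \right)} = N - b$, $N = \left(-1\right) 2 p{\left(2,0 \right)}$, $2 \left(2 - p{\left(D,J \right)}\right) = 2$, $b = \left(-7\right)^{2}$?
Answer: $i \sqrt{39561} \approx 198.9 i$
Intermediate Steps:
$b = 49$
$p{\left(D,J \right)} = 1$ ($p{\left(D,J \right)} = 2 - 1 = 1$)
$N = -2$ ($N = \left(-1\right) 2 \cdot 1 = \left(-2\right) 1 = -2$)
$Q{\left(y,A \right)} = -51$ ($Q{\left(y,A \right)} = -2 - 49 = -51$)
$\sqrt{Q{\left(-103,124 \right)} - 39510} = \sqrt{-51 - 39510} = \sqrt{-39561} = i \sqrt{39561}$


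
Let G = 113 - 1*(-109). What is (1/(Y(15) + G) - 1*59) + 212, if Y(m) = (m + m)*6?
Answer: 61507/402 ≈ 153.00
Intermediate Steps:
Y(m) = 12*m (Y(m) = (2*m)*6 = 12*m)
G = 222 (G = 113 + 109 = 222)
(1/(Y(15) + G) - 1*59) + 212 = (1/(12*15 + 222) - 1*59) + 212 = (1/(180 + 222) - 59) + 212 = (1/402 - 59) + 212 = -23717/402 + 212 = 61507/402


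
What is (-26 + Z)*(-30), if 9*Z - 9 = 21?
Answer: 680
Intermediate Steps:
Z = 10/3 (Z = 1 + (⅑)*21 = 1 + 7/3 = 10/3 ≈ 3.3333)
(-26 + Z)*(-30) = (-26 + 10/3)*(-30) = -68/3*(-30) = 680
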